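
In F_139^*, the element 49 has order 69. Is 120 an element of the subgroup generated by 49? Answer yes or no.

120 ∈ ⟨49⟩ iff 120^69 ≡ 1 (mod 139), since |⟨49⟩| = 69.
120^69 mod 139 = 1.
Since 1 = 1, 120 lies in the subgroup.

yes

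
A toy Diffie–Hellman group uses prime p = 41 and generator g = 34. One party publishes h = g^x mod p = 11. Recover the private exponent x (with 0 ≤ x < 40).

17

Successive powers of 34 modulo 41:
  34^0=1  34^1=34  34^2=8  34^3=26  34^4=23  34^5=3
  34^6=20  34^7=24  34^8=37  34^9=28  34^10=9  34^11=19
  34^12=31  34^13=29  34^14=2  34^15=27  34^16=16  34^17=11
So 34^17 ≡ 11 (mod 41), giving x = 17.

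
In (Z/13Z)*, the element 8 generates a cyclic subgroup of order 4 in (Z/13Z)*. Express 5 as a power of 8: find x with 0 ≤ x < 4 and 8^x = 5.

3

Successive powers of 8 modulo 13:
  8^0=1  8^1=8  8^2=12  8^3=5
So 8^3 ≡ 5 (mod 13), giving x = 3.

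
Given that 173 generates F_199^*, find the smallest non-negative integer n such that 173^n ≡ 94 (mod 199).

178

Baby-step giant-step with m = ceil(sqrt(198)) = 15.
Baby table (173^j mod 199 for j=0..14):
  0:1  1:173  2:79  3:135  4:72  5:118  6:116  7:168
  8:10  9:138  10:193  11:156  12:123  13:185  14:165
Giant step factor: 173^(-15) ≡ 147 (mod 199).
Scan 94·147^i mod 199 for i = 0, 1, …:
  i=0: 94   i=1: 87   i=2: 53   i=3: 30
  i=4: 32   i=5: 127   i=6: 162   i=7: 133
  i=8: 49   i=9: 39   i=10: 161   i=11: 185
Match at i=11, j=13: n = 11·15 + 13 = 178.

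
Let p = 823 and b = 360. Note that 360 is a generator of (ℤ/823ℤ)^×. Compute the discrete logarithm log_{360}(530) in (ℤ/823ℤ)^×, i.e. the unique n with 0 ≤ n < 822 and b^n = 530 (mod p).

159

Baby-step giant-step with m = ceil(sqrt(822)) = 29.
Baby table (360^j mod 823 for j=0..28):
  0:1  1:360  2:389  3:130  4:712  5:367  6:440  7:384
  8:799  9:413  10:540  11:172  12:195  13:245  14:139  15:660
  16:576  17:787  18:208  19:810  20:258  21:704  22:779  23:620
  24:167  25:41  26:769  27:312  28:392
Giant step factor: 360^(-29) ≡ 655 (mod 823).
Scan 530·655^i mod 823 for i = 0, 1, …:
  i=0: 530   i=1: 667   i=2: 695   i=3: 106
  i=4: 298   i=5: 139
Match at i=5, j=14: n = 5·29 + 14 = 159.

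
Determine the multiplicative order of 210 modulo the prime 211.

2

The order of 210 must divide p − 1 = 210 = 2 · 3 · 5 · 7.
Divisors: 1, 2, 3, 5, 6, 7, 10, 14, 15, 21, 30, 35, 42, 70, 105, 210.
Check each in increasing order: 210^1 ≡ 210;  210^2 ≡ 1.
Smallest exponent giving 1 is 2.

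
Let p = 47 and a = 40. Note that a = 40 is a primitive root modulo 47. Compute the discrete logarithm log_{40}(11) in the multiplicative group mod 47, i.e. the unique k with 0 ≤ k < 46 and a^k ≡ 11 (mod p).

11

Baby-step giant-step with m = ceil(sqrt(46)) = 7.
Baby table (40^j mod 47 for j=0..6):
  0:1  1:40  2:2  3:33  4:4  5:19  6:8
Giant step factor: 40^(-7) ≡ 26 (mod 47).
Scan 11·26^i mod 47 for i = 0, 1, …:
  i=0: 11   i=1: 4
Match at i=1, j=4: k = 1·7 + 4 = 11.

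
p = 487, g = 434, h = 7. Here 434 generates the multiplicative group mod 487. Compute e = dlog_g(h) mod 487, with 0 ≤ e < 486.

Baby-step giant-step with m = ceil(sqrt(486)) = 23.
Baby table (434^j mod 487 for j=0..22):
  0:1  1:434  2:374  3:145  4:107  5:173  6:84  7:418
  8:248  9:5  10:222  11:409  12:238  13:48  14:378  15:420
  16:142  17:266  18:25  19:136  20:97  21:216  22:240
Giant step factor: 434^(-23) ≡ 445 (mod 487).
Scan 7·445^i mod 487 for i = 0, 1, …:
  i=0: 7   i=1: 193   i=2: 173
Match at i=2, j=5: e = 2·23 + 5 = 51.

51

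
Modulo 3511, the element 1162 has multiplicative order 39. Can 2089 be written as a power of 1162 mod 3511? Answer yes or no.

2089 ∈ ⟨1162⟩ iff 2089^39 ≡ 1 (mod 3511), since |⟨1162⟩| = 39.
2089^39 mod 3511 = 627.
Since 627 ≠ 1, 2089 does not lie in the subgroup.

no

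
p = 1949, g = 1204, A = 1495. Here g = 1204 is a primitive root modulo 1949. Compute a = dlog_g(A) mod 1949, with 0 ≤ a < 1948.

Baby-step giant-step with m = ceil(sqrt(1948)) = 45.
Baby table (1204^j mod 1949 for j=0..44):
  0:1  1:1204  2:1509  3:368  4:649  5:1796  6:943  7:1054
  8:217  9:102  10:21  11:1896  12:505  13:1881  14:1935  15:685
  16:313  17:695  18:659  19:193  20:441  21:836  22:860  23:521
  24:1655  25:742  26:726  27:952  28:196  29:155  30:1465  31:15
  32:519  33:1196  34:1622  35:1939  36:1603  37:502  38:218  39:1306
  40:1530  41:315  42:1154  43:1728  44:929
Giant step factor: 1204^(-45) ≡ 826 (mod 1949).
Scan 1495·826^i mod 1949 for i = 0, 1, …:
  i=0: 1495   i=1: 1153   i=2: 1266   i=3: 1052
  i=4: 1647   i=5: 20   i=6: 928   i=7: 571
  i=8: 1937   i=9: 1782     …   i=14: 1321
  i=15: 1655
Match at i=15, j=24: a = 15·45 + 24 = 699.

699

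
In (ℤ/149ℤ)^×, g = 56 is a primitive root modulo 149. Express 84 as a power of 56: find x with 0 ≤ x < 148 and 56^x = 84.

Baby-step giant-step with m = ceil(sqrt(148)) = 13.
Baby table (56^j mod 149 for j=0..12):
  0:1  1:56  2:7  3:94  4:49  5:62  6:45  7:136
  8:17  9:58  10:119  11:108  12:88
Giant step factor: 56^(-13) ≡ 122 (mod 149).
Scan 84·122^i mod 149 for i = 0, 1, …:
  i=0: 84   i=1: 116   i=2: 146   i=3: 81
  i=4: 48   i=5: 45
Match at i=5, j=6: x = 5·13 + 6 = 71.

71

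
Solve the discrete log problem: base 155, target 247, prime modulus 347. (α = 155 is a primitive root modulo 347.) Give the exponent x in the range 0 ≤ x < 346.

159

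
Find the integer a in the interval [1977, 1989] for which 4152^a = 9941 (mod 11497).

1978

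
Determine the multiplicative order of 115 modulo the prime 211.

70

The order of 115 must divide p − 1 = 210 = 2 · 3 · 5 · 7.
Divisors: 1, 2, 3, 5, 6, 7, 10, 14, 15, 21, 30, 35, 42, 70, 105, 210.
Check each in increasing order: 115^1 ≡ 115;  115^2 ≡ 143;  115^3 ≡ 198;  115^5 ≡ 40;  115^6 ≡ 169;  115^7 ≡ 23;  115^10 ≡ 123;  115^14 ≡ 107;  115^15 ≡ 67;  115^21 ≡ 140;  115^30 ≡ 58;  115^35 ≡ 210;  115^42 ≡ 188;  115^70 ≡ 1.
Smallest exponent giving 1 is 70.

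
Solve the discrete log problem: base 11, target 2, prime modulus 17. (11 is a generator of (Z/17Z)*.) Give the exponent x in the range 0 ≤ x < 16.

Successive powers of 11 modulo 17:
  11^0=1  11^1=11  11^2=2
So 11^2 ≡ 2 (mod 17), giving x = 2.

2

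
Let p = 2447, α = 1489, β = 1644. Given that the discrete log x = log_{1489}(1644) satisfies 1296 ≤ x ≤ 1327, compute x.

1302

Compute 1489^1296 mod 2447 = 2425, then multiply by 1489 repeatedly:
  1489^1296=2425  1489^1297=1500  1489^1298=1836  1489^1299=505  1489^1300=716
  1489^1301=1679  1489^1302=1644
Found 1644 at exponent 1302.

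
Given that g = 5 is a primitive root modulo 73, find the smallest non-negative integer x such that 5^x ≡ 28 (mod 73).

49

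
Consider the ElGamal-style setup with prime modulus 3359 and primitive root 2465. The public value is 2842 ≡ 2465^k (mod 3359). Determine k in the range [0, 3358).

2068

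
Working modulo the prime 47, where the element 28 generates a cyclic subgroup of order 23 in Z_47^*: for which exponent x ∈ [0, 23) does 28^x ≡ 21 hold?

Successive powers of 28 modulo 47:
  28^0=1  28^1=28  28^2=32  28^3=3  28^4=37  28^5=2
  28^6=9  28^7=17  28^8=6  28^9=27  28^10=4  28^11=18
  28^12=34  28^13=12  28^14=7  28^15=8  28^16=36  28^17=21
So 28^17 ≡ 21 (mod 47), giving x = 17.

17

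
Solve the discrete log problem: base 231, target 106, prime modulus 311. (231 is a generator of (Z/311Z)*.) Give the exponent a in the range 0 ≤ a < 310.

Baby-step giant-step with m = ceil(sqrt(310)) = 18.
Baby table (231^j mod 311 for j=0..17):
  0:1  1:231  2:180  3:217  4:56  5:185  6:128  7:23
  8:26  9:97  10:15  11:44  12:212  13:145  14:218  15:287
  16:54  17:34
Giant step factor: 231^(-18) ≡ 63 (mod 311).
Scan 106·63^i mod 311 for i = 0, 1, …:
  i=0: 106   i=1: 147   i=2: 242   i=3: 7
  i=4: 130   i=5: 104   i=6: 21   i=7: 79
  i=8: 1
Match at i=8, j=0: a = 8·18 + 0 = 144.

144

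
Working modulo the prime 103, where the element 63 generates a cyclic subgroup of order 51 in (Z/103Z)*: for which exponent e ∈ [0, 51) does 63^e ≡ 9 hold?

42

Baby-step giant-step with m = ceil(sqrt(51)) = 8.
Baby table (63^j mod 103 for j=0..7):
  0:1  1:63  2:55  3:66  4:38  5:25  6:30  7:36
Giant step factor: 63^(-8) ≡ 52 (mod 103).
Scan 9·52^i mod 103 for i = 0, 1, …:
  i=0: 9   i=1: 56   i=2: 28   i=3: 14
  i=4: 7   i=5: 55
Match at i=5, j=2: e = 5·8 + 2 = 42.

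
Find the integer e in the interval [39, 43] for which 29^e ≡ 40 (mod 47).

41

Compute 29^39 mod 47 = 39, then multiply by 29 repeatedly:
  29^39=39  29^40=3  29^41=40
Found 40 at exponent 41.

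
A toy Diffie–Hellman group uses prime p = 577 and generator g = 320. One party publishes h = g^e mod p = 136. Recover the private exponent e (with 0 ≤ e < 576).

418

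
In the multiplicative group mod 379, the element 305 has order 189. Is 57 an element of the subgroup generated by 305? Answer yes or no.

no

57 ∈ ⟨305⟩ iff 57^189 ≡ 1 (mod 379), since |⟨305⟩| = 189.
57^189 mod 379 = 378.
Since 378 ≠ 1, 57 does not lie in the subgroup.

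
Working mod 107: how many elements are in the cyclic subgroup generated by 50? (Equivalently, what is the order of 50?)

106

The order of 50 must divide p − 1 = 106 = 2 · 53.
Divisors: 1, 2, 53, 106.
Check each in increasing order: 50^1 ≡ 50;  50^2 ≡ 39;  50^53 ≡ 106;  50^106 ≡ 1.
Smallest exponent giving 1 is 106.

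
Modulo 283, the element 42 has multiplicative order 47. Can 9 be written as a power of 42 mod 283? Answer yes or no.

no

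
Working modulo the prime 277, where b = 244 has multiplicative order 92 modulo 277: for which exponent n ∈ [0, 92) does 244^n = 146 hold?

Baby-step giant-step with m = ceil(sqrt(92)) = 10.
Baby table (244^j mod 277 for j=0..9):
  0:1  1:244  2:258  3:73  4:84  5:275  6:66  7:38
  8:131  9:109
Giant step factor: 244^(-10) ≡ 208 (mod 277).
Scan 146·208^i mod 277 for i = 0, 1, …:
  i=0: 146   i=1: 175   i=2: 113   i=3: 236
  i=4: 59   i=5: 84
Match at i=5, j=4: n = 5·10 + 4 = 54.

54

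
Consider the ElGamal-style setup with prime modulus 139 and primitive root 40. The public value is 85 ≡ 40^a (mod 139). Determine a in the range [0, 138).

89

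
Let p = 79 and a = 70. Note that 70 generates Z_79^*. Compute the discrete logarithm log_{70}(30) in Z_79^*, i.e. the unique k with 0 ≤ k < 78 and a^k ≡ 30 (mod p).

Baby-step giant-step with m = ceil(sqrt(78)) = 9.
Baby table (70^j mod 79 for j=0..8):
  0:1  1:70  2:2  3:61  4:4  5:43  6:8  7:7
  8:16
Giant step factor: 70^(-9) ≡ 17 (mod 79).
Scan 30·17^i mod 79 for i = 0, 1, …:
  i=0: 30   i=1: 36   i=2: 59   i=3: 55
  i=4: 66   i=5: 16
Match at i=5, j=8: k = 5·9 + 8 = 53.

53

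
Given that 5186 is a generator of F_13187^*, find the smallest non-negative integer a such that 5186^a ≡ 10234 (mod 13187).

7172

Baby-step giant-step with m = ceil(sqrt(13186)) = 115.
Baby table (5186^j mod 13187 for j=0..114):
  0:1  1:5186  2:6303  3:9972  4:8565  5:4274  6:10804  7:11168
  8:13131  9:12885  10:3081  11:8609  12:8279  13:11209  14:1578  15:7568
  16:3136  17:3725  18:12082  19:5815  20:11108  21:5272  22:3941  23:11363
  24:9002  25:2392  26:9132  27:4035  28:10928  29:8069  30:3483  31:9835
  32:10181  33:11105  34:2901  35:11406  36:7821  37:9681  38:2757  39:3094
  40:10092  41:11096  42:8975  43:7427  44:10382  45:11718  46:3852  47:11354
  48:1889  49:11600  50:11693  51:6072  52:12023  53:3142  54:8467  55:10339
  56:12899  57:9750  58:4542  59:2830  60:12436  61:8666  62:580  63:1244
  64:2941  65:7854  66:9388  67:12951  68:2495  69:2623  70:7081  71:9458
  72:6735  73:8534  74:1752  75:29  76:5337  77:11356  78:12261  79:11019
  80:5263  81:10015  82:7384  83:11563  84:4429  85:10227  86:12295  87:2725
  88:8573  89:6201  90:8480  91:11822  92:2529  93:7516  94:10391  95:5644
  96:7831  97:8793  98:13039  99:10505  100:3433  101:1088  102:11519  103:424
  104:9822  105:8698  106:8288  107:5135  108:5557  109:5007  110:1099  111:2630
  112:3822  113:831  114:10604
Giant step factor: 5186^(-115) ≡ 12934 (mod 13187).
Scan 10234·12934^i mod 13187 for i = 0, 1, …:
  i=0: 10234   i=1: 8637   i=2: 3881   i=3: 7132
  i=4: 2223   i=5: 4622   i=6: 4277   i=7: 12440
  i=8: 4373   i=9: 1339     …   i=61: 3144
  i=62: 8975
Match at i=62, j=42: a = 62·115 + 42 = 7172.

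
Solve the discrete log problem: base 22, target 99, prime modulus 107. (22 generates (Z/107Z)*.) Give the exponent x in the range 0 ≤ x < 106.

Baby-step giant-step with m = ceil(sqrt(106)) = 11.
Baby table (22^j mod 107 for j=0..10):
  0:1  1:22  2:56  3:55  4:33  5:84  6:29  7:103
  8:19  9:97  10:101
Giant step factor: 22^(-11) ≡ 77 (mod 107).
Scan 99·77^i mod 107 for i = 0, 1, …:
  i=0: 99   i=1: 26   i=2: 76   i=3: 74
  i=4: 27   i=5: 46   i=6: 11   i=7: 98
  i=8: 56
Match at i=8, j=2: x = 8·11 + 2 = 90.

90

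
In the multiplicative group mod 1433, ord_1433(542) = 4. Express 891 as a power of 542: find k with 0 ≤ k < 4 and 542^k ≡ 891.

Successive powers of 542 modulo 1433:
  542^0=1  542^1=542  542^2=1432  542^3=891
So 542^3 ≡ 891 (mod 1433), giving k = 3.

3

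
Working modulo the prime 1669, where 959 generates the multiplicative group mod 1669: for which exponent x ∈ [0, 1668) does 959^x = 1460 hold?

Baby-step giant-step with m = ceil(sqrt(1668)) = 41.
Baby table (959^j mod 1669 for j=0..40):
  0:1  1:959  2:62  3:1043  4:506  5:1244  6:1330  7:354
  8:679  9:251  10:373  11:541  12:1429  13:162  14:141  15:30
  16:397  17:191  18:1248  19:159  20:602  21:1513  22:606  23:342
  24:854  25:1176  26:1209  27:1145  28:1522  29:892  30:900  31:227
  32:723  33:722  34:1432  35:1370  36:327  37:1490  38:246  39:585
  40:231
Giant step factor: 959^(-41) ≡ 1479 (mod 1669).
Scan 1460·1479^i mod 1669 for i = 0, 1, …:
  i=0: 1460   i=1: 1323   i=2: 649   i=3: 196
  i=4: 1147   i=5: 709   i=6: 479   i=7: 785
  i=8: 1060   i=9: 549     …   i=17: 330
  i=18: 722
Match at i=18, j=33: x = 18·41 + 33 = 771.

771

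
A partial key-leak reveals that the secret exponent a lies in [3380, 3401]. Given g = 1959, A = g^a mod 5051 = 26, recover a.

3380

Compute 1959^3380 mod 5051 = 26, then multiply by 1959 repeatedly:
  1959^3380=26
Found 26 at exponent 3380.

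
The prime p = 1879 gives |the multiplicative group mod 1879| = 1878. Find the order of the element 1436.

939

The order of 1436 must divide p − 1 = 1878 = 2 · 3 · 313.
Divisors: 1, 2, 3, 6, 313, 626, 939, 1878.
Check each in increasing order: 1436^1 ≡ 1436;  1436^2 ≡ 833;  1436^3 ≡ 1144;  1436^6 ≡ 952;  1436^313 ≡ 488;  1436^626 ≡ 1390;  1436^939 ≡ 1.
Smallest exponent giving 1 is 939.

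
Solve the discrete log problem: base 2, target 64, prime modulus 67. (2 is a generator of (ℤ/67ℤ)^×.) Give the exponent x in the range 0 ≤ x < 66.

Baby-step giant-step with m = ceil(sqrt(66)) = 9.
Baby table (2^j mod 67 for j=0..8):
  0:1  1:2  2:4  3:8  4:16  5:32  6:64  7:61
  8:55
Giant step factor: 2^(-9) ≡ 53 (mod 67).
Scan 64·53^i mod 67 for i = 0, 1, …:
  i=0: 64
Match at i=0, j=6: x = 0·9 + 6 = 6.

6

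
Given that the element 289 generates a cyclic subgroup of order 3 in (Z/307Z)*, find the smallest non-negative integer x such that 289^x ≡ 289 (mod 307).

1

Successive powers of 289 modulo 307:
  289^0=1  289^1=289
So 289^1 ≡ 289 (mod 307), giving x = 1.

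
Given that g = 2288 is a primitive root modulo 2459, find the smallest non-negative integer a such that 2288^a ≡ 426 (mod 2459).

1000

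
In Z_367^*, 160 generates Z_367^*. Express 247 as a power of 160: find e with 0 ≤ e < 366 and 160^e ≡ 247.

93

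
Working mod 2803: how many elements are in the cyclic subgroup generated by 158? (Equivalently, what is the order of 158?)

467

The order of 158 must divide p − 1 = 2802 = 2 · 3 · 467.
Divisors: 1, 2, 3, 6, 467, 934, 1401, 2802.
Check each in increasing order: 158^1 ≡ 158;  158^2 ≡ 2540;  158^3 ≡ 491;  158^6 ≡ 23;  158^467 ≡ 1.
Smallest exponent giving 1 is 467.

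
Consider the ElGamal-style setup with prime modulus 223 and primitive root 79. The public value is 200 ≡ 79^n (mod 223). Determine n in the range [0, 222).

104

Baby-step giant-step with m = ceil(sqrt(222)) = 15.
Baby table (79^j mod 223 for j=0..14):
  0:1  1:79  2:220  3:209  4:9  5:42  6:196  7:97
  8:81  9:155  10:203  11:204  12:60  13:57  14:43
Giant step factor: 79^(-15) ≡ 193 (mod 223).
Scan 200·193^i mod 223 for i = 0, 1, …:
  i=0: 200   i=1: 21   i=2: 39   i=3: 168
  i=4: 89   i=5: 6   i=6: 43
Match at i=6, j=14: n = 6·15 + 14 = 104.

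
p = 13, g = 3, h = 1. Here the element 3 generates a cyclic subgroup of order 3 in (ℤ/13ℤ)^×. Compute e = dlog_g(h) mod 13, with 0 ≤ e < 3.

0

Successive powers of 3 modulo 13:
  3^0=1
So 3^0 ≡ 1 (mod 13), giving e = 0.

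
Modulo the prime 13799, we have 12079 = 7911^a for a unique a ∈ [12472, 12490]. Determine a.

12485

Compute 7911^12472 mod 13799 = 5296, then multiply by 7911 repeatedly:
  7911^12472=5296  7911^12473=2892  7911^12474=13669  7911^12475=6495  7911^12476=8268
  7911^12477=888  7911^12478=1277  7911^12479=1479  7911^12480=12616  7911^12481=10808
  7911^12482=3484  7911^12483=5321  7911^12484=7481  7911^12485=12079
Found 12079 at exponent 12485.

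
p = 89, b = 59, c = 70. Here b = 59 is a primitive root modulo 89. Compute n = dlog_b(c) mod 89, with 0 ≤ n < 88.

53

Baby-step giant-step with m = ceil(sqrt(88)) = 10.
Baby table (59^j mod 89 for j=0..9):
  0:1  1:59  2:10  3:56  4:11  5:26  6:21  7:82
  8:32  9:19
Giant step factor: 59^(-10) ≡ 42 (mod 89).
Scan 70·42^i mod 89 for i = 0, 1, …:
  i=0: 70   i=1: 3   i=2: 37   i=3: 41
  i=4: 31   i=5: 56
Match at i=5, j=3: n = 5·10 + 3 = 53.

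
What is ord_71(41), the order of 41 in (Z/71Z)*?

The order of 41 must divide p − 1 = 70 = 2 · 5 · 7.
Divisors: 1, 2, 5, 7, 10, 14, 35, 70.
Check each in increasing order: 41^1 ≡ 41;  41^2 ≡ 48;  41^5 ≡ 34;  41^7 ≡ 70;  41^10 ≡ 20;  41^14 ≡ 1.
Smallest exponent giving 1 is 14.

14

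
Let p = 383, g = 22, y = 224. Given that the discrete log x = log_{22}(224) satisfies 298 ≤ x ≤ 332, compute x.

306

Compute 22^298 mod 383 = 232, then multiply by 22 repeatedly:
  22^298=232  22^299=125  22^300=69  22^301=369  22^302=75
  22^303=118  22^304=298  22^305=45  22^306=224
Found 224 at exponent 306.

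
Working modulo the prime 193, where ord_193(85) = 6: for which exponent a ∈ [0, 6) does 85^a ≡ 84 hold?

Successive powers of 85 modulo 193:
  85^0=1  85^1=85  85^2=84
So 85^2 ≡ 84 (mod 193), giving a = 2.

2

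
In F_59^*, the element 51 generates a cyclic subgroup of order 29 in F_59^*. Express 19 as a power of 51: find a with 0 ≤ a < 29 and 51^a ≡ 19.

3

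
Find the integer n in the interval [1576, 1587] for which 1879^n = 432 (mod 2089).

Compute 1879^1576 mod 2089 = 29, then multiply by 1879 repeatedly:
  1879^1576=29  1879^1577=177  1879^1578=432
Found 432 at exponent 1578.

1578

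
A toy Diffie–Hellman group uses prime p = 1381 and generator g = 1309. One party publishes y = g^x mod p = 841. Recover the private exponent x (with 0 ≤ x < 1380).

Baby-step giant-step with m = ceil(sqrt(1380)) = 38.
Baby table (1309^j mod 1381 for j=0..37):
  0:1  1:1309  2:1041  3:1003  4:977  5:87  6:641  7:802
  8:258  9:758  10:664  11:527  12:724  13:350  14:1039  15:1147
  16:276  17:843  18:68  19:628  20:357  21:535  22:148  23:392
  24:777  25:677  26:972  27:447  28:960  29:1311  30:897  31:323
  32:221  33:660  34:815  35:703  36:481  37:1274
Giant step factor: 1309^(-38) ≡ 1241 (mod 1381).
Scan 841·1241^i mod 1381 for i = 0, 1, …:
  i=0: 841   i=1: 1026   i=2: 1365   i=3: 859
  i=4: 1268   i=5: 629   i=6: 324   i=7: 213
  i=8: 562   i=9: 37   i=10: 344   i=11: 175
  i=12: 358   i=13: 977
Match at i=13, j=4: x = 13·38 + 4 = 498.

498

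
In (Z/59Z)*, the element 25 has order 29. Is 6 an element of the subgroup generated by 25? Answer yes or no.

6 ∈ ⟨25⟩ iff 6^29 ≡ 1 (mod 59), since |⟨25⟩| = 29.
6^29 mod 59 = 58.
Since 58 ≠ 1, 6 does not lie in the subgroup.

no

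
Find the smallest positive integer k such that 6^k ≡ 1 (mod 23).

The order of 6 must divide p − 1 = 22 = 2 · 11.
Divisors: 1, 2, 11, 22.
Check each in increasing order: 6^1 ≡ 6;  6^2 ≡ 13;  6^11 ≡ 1.
Smallest exponent giving 1 is 11.

11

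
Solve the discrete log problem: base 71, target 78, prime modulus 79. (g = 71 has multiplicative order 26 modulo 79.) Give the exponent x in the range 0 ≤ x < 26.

Successive powers of 71 modulo 79:
  71^0=1  71^1=71  71^2=64  71^3=41  71^4=67  71^5=17
  71^6=22  71^7=61  71^8=65  71^9=33  71^10=52  71^11=58
  71^12=10  71^13=78
So 71^13 ≡ 78 (mod 79), giving x = 13.

13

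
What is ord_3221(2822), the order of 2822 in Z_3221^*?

115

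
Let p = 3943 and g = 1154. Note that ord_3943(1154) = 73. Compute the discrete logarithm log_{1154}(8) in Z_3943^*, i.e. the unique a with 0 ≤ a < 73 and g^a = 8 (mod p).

8

Baby-step giant-step with m = ceil(sqrt(73)) = 9.
Baby table (1154^j mod 3943 for j=0..8):
  0:1  1:1154  2:2925  3:242  4:3258  5:2053  6:3362  7:3779
  8:8
Giant step factor: 1154^(-9) ≡ 3694 (mod 3943).
Scan 8·3694^i mod 3943 for i = 0, 1, …:
  i=0: 8
Match at i=0, j=8: a = 0·9 + 8 = 8.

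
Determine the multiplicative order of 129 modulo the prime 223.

222

The order of 129 must divide p − 1 = 222 = 2 · 3 · 37.
Divisors: 1, 2, 3, 6, 37, 74, 111, 222.
Check each in increasing order: 129^1 ≡ 129;  129^2 ≡ 139;  129^3 ≡ 91;  129^6 ≡ 30;  129^37 ≡ 40;  129^74 ≡ 39;  129^111 ≡ 222;  129^222 ≡ 1.
Smallest exponent giving 1 is 222.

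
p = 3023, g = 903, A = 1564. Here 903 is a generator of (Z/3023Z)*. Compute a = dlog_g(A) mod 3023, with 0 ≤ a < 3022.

Baby-step giant-step with m = ceil(sqrt(3022)) = 55.
Baby table (903^j mod 3023 for j=0..54):
  0:1  1:903  2:2222  3:2217  4:725  5:1707  6:2714  7:2112
  8:2646  9:1168  10:2700  11:1562  12:1768  13:360  14:1619  15:1848
  16:48  17:1022  18:851  19:611  20:1547  21:315  22:283  23:1617
  24:42  25:1650  26:2634  27:2424  28:220  29:2165  30:2137  31:1037
  32:2304  33:688  34:1549  35:2121  36:1704  37:5  38:1492  39:2041
  40:2016  41:602  42:2489  43:1478  44:1491  45:1138  46:2817  47:1408
  48:1764  49:2794  50:1800  51:2049  52:171  53:240  54:2087
Giant step factor: 903^(-55) ≡ 2201 (mod 3023).
Scan 1564·2201^i mod 3023 for i = 0, 1, …:
  i=0: 1564   i=1: 2190   i=2: 1528   i=3: 1552
  i=4: 2985   i=5: 1006   i=6: 1370   i=7: 1439
  i=8: 2158   i=9: 625   i=10: 160   i=11: 1492
Match at i=11, j=38: a = 11·55 + 38 = 643.

643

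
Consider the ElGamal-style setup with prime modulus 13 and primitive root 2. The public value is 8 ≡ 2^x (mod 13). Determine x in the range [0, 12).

Successive powers of 2 modulo 13:
  2^0=1  2^1=2  2^2=4  2^3=8
So 2^3 ≡ 8 (mod 13), giving x = 3.

3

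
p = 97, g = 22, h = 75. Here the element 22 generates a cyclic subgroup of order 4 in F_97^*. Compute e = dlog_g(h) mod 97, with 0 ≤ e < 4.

3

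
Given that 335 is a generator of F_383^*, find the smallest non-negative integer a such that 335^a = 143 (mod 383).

Baby-step giant-step with m = ceil(sqrt(382)) = 20.
Baby table (335^j mod 383 for j=0..19):
  0:1  1:335  2:6  3:95  4:36  5:187  6:216  7:356
  8:147  9:221  10:116  11:177  12:313  13:296  14:346  15:244
  16:161  17:315  18:200  19:358
Giant step factor: 335^(-20) ≡ 368 (mod 383).
Scan 143·368^i mod 383 for i = 0, 1, …:
  i=0: 143   i=1: 153   i=2: 3   i=3: 338
  i=4: 292   i=5: 216
Match at i=5, j=6: a = 5·20 + 6 = 106.

106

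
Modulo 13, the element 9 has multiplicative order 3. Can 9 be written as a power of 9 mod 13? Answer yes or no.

yes

9 ∈ ⟨9⟩ iff 9^3 ≡ 1 (mod 13), since |⟨9⟩| = 3.
9^3 mod 13 = 1.
Since 1 = 1, 9 lies in the subgroup.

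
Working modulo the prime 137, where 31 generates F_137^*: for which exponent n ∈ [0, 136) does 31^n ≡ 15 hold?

124

Baby-step giant-step with m = ceil(sqrt(136)) = 12.
Baby table (31^j mod 137 for j=0..11):
  0:1  1:31  2:2  3:62  4:4  5:124  6:8  7:111
  8:16  9:85  10:32  11:33
Giant step factor: 31^(-12) ≡ 15 (mod 137).
Scan 15·15^i mod 137 for i = 0, 1, …:
  i=0: 15   i=1: 88   i=2: 87   i=3: 72
  i=4: 121   i=5: 34   i=6: 99   i=7: 115
  i=8: 81   i=9: 119   i=10: 4
Match at i=10, j=4: n = 10·12 + 4 = 124.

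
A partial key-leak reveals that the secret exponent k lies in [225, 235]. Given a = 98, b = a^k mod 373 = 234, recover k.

Compute 98^225 mod 373 = 67, then multiply by 98 repeatedly:
  98^225=67  98^226=225  98^227=43  98^228=111  98^229=61
  98^230=10  98^231=234
Found 234 at exponent 231.

231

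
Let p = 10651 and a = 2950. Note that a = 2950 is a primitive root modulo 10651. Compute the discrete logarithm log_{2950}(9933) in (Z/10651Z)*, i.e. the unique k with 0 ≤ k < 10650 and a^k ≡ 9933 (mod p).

5145

Baby-step giant-step with m = ceil(sqrt(10650)) = 104.
Baby table (2950^j mod 10651 for j=0..103):
  0:1  1:2950  2:633  3:3425  4:6602  5:5872  6:3874  7:10428
  8:2512  9:7955  10:3097  11:8243  12:617  13:9480  14:7125  15:4327
  16:4752  17:1684  18:4434  19:872  20:5509  21:8775  22:4320  23:5404
  24:7904  25:1761  26:7913  27:7009  28:2959  29:5881  30:9122  31:5474
  32:1384  33:3467  34:2690  35:505  36:9261  37:135  38:4163  39:247
  40:4382  41:7237  42:4546  43:1091  44:1848  45:8939  46:8825  47:2706
  48:5101  49:8738  50:1680  51:3285  52:8991  53:2460  54:3669  55:2134
  56:559  57:8796  58:2364  59:8046  60:5272  61:1940  62:3413  63:3155
  64:8927  65:5378  66:5761  67:6605  68:4071  69:5773  70:10052  71:1016
  72:4269  73:4068  74:7574  75:8153  76:1392  77:5765  78:7754  79:6603
  80:8822  81:4507  82:3202  83:9114  84:3176  85:6971  86:8020  87:3129
  88:6784  89:10222  90:1919  91:5369  92:513  93:908  94:5199  95:10261
  96:10459  97:8754  98:6276  99:2762  100:10536  101:1582  102:1762  103:212
Giant step factor: 2950^(-104) ≡ 8913 (mod 10651).
Scan 9933·8913^i mod 10651 for i = 0, 1, …:
  i=0: 9933   i=1: 1717   i=2: 8785   i=3: 5204
  i=4: 8798   i=5: 3912   i=6: 6933   i=7: 7378
  i=8: 840   i=9: 9918     …   i=48: 4677
  i=49: 8738
Match at i=49, j=49: k = 49·104 + 49 = 5145.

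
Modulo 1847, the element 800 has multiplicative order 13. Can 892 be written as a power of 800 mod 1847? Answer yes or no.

no

892 ∈ ⟨800⟩ iff 892^13 ≡ 1 (mod 1847), since |⟨800⟩| = 13.
892^13 mod 1847 = 508.
Since 508 ≠ 1, 892 does not lie in the subgroup.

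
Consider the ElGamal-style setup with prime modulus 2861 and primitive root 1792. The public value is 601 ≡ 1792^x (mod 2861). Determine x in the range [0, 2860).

1542

Baby-step giant-step with m = ceil(sqrt(2860)) = 54.
Baby table (1792^j mod 2861 for j=0..53):
  0:1  1:1792  2:1222  3:1159  4:2703  5:103  6:1472  7:2843
  8:2076  9:892  10:2026  11:2844  12:1007  13:2114  14:324  15:2686
  16:1110  17:725  18:306  19:1901  20:2002  21:2751  22:289  23:47
  24:1255  25:214  26:114  27:1157  28:1980  29:520  30:2015  31:298
  32:1870  33:809  34:2062  35:1553  36:2084  37:923  38:358  39:672
  40:2604  41:77  42:656  43:2542  44:552  45:2139  46:2209  47:1765
  48:1475  49:2497  50:20  51:1508  52:1552  53:292
Giant step factor: 1792^(-54) ≡ 2373 (mod 2861).
Scan 601·2373^i mod 2861 for i = 0, 1, …:
  i=0: 601   i=1: 1395   i=2: 158   i=3: 143
  i=4: 1741   i=5: 109   i=6: 1167   i=7: 2704
  i=8: 2230   i=9: 1801     …   i=27: 1186
  i=28: 2015
Match at i=28, j=30: x = 28·54 + 30 = 1542.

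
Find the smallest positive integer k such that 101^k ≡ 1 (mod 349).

116

The order of 101 must divide p − 1 = 348 = 2^2 · 3 · 29.
Divisors: 1, 2, 3, 4, 6, 12, 29, 58, 87, 116, 174, 348.
Check each in increasing order: 101^1 ≡ 101;  101^2 ≡ 80;  101^3 ≡ 53;  101^4 ≡ 118;  101^6 ≡ 17;  101^12 ≡ 289;  101^29 ≡ 136;  101^58 ≡ 348;  101^87 ≡ 213;  101^116 ≡ 1.
Smallest exponent giving 1 is 116.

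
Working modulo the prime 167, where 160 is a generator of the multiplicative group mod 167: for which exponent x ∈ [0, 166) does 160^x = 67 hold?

147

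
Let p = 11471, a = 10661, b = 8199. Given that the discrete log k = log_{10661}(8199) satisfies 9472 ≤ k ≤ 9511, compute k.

9506

Compute 10661^9472 mod 11471 = 289, then multiply by 10661 repeatedly:
  10661^9472=289  10661^9473=6801  10661^9474=8741  10661^9475=8868  10661^9476=9237
  10661^9477=8593  10661^9478=2567  10661^9479=8452  10661^9480=2067  10661^9481=496
  10661^9482=11196  10661^9483=4801  10661^9484=11330  10661^9485=10971  10661^9486=3515
  10661^9487=9129  10661^9488=4305  10661^9489=134  10661^9490=6170  10661^9491=3656
  10661^9492=9629  10661^9493=790  10661^9494=2476  10661^9495=1865  10661^9496=3522
  10661^9497=3459  10661^9498=8605  10661^9499=4318  10661^9500=1075  10661^9501=1046
  10661^9502=1594  10661^9503=5083  10661^9504=859  10661^9505=3941  10661^9506=8199
Found 8199 at exponent 9506.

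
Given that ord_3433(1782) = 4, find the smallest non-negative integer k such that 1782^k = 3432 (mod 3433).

2

Successive powers of 1782 modulo 3433:
  1782^0=1  1782^1=1782  1782^2=3432
So 1782^2 ≡ 3432 (mod 3433), giving k = 2.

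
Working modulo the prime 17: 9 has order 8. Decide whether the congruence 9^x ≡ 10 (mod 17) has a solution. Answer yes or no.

no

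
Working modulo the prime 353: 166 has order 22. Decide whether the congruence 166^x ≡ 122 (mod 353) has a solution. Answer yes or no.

yes

122 ∈ ⟨166⟩ iff 122^22 ≡ 1 (mod 353), since |⟨166⟩| = 22.
122^22 mod 353 = 1.
Since 1 = 1, 122 lies in the subgroup.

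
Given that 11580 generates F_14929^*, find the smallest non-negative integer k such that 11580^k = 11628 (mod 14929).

Baby-step giant-step with m = ceil(sqrt(14928)) = 123.
Baby table (11580^j mod 14929 for j=0..122):
  0:1  1:11580  2:4122  3:4747  4:1682  5:10144  6:6148  7:12368
  8:7543  9:13290  10:10068  11:6879  12:12605  13:5067  14:4890  15:503
  16:2430  17:13164  18:14030  19:10022  20:11643  21:2141  22:10640  23:2163
  24:11607  25:3273  26:11538  27:10419  28:10771  29:11314  30:14145  31:13041
  32:7945  33:10602  34:9993  35:4261  36:2035  37:7338  38:13101  39:1082
  40:4129  41:11162  42:678  43:13515  44:2993  45:8731  46:5792  47:10292
  48:3153  49:10335  50:8436  51:8433  52:3551  53:6114  54:6802  55:1756
  56:1182  57:12596  58:5350  59:12579  60:2567  61:2221  62:11442  63:3485
  64:3213  65:3472  66:1963  67:9602  68:14897  69:2665  70:2457  71:12315
  72:5892  73:3830  74:12270  75:7307  76:12417  77:7661  78:6262  79:3807
  80:14652  81:2075  82:7739  83:13762  84:11814  85:11693  86:13839  87:7734
  88:649  89:6133  90:2887  91:5429  92:1801  93:14696  94:4009  95:9959
  96:13624  97:11177  98:10159  99:700  100:14482  101:4103  102:8662  103:12938
  104:9525  105:4048  106:13709  107:10163  108:2233  109:1112  110:8162  111:461
  112:8727  113:4259  114:8733  115:14023  116:3607  117:12647  118:13699  119:13795
  120:5800  121:13358  122:6271
Giant step factor: 11580^(-123) ≡ 9875 (mod 14929).
Scan 11628·9875^i mod 14929 for i = 0, 1, …:
  i=0: 11628   i=1: 7561   i=2: 4946   i=3: 8991
  i=4: 3362   i=5: 12583   i=6: 3058   i=7: 11312
  i=8: 7222   i=9: 1417     …   i=55: 7486
  i=56: 10771
Match at i=56, j=28: k = 56·123 + 28 = 6916.

6916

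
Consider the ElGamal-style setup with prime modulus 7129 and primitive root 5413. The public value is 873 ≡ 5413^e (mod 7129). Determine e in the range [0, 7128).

Baby-step giant-step with m = ceil(sqrt(7128)) = 85.
Baby table (5413^j mod 7129 for j=0..84):
  0:1  1:5413  2:379  3:5504  4:1061  5:4348  6:2895  7:1093
  8:6468  9:765  10:6125  11:4775  12:4450  13:6088  14:4106  15:4685
  16:2052  17:494  18:647  19:1872  20:2827  21:3717  22:2083  23:4330
  24:5267  25:1400  26:73  27:3054  28:6280  29:2568  30:6163  31:3728
  32:4594  33:1370  34:1650  35:5942  36:5127  37:6383  38:4045  39:2426
  40:320  41:6942  42:87  43:417  44:4457  45:1205  46:6759  47:439
  48:2350  49:2414  50:6654  51:2394  52:5329  53:1943  54:2184  55:2110
  56:772  57:1242  58:299  59:204  60:6386  61:6026  62:3563  63:2574
  64:2996  65:6002  66:1973  67:607  68:6351  69:1925  70:4556  71:2417
  72:1506  73:3531  74:454  75:5126  76:970  77:3666  78:4051  79:6388
  80:2594  81:4321  82:6453  83:5118  84:440
Giant step factor: 5413^(-85) ≡ 6623 (mod 7129).
Scan 873·6623^i mod 7129 for i = 0, 1, …:
  i=0: 873   i=1: 260   i=2: 3891   i=3: 5887
  i=4: 1100   i=5: 6591   i=6: 1326   i=7: 6299
  i=8: 6498   i=9: 5610     …   i=44: 6448
  i=45: 2394
Match at i=45, j=51: e = 45·85 + 51 = 3876.

3876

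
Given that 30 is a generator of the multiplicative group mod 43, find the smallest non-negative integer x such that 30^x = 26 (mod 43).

13

Successive powers of 30 modulo 43:
  30^0=1  30^1=30  30^2=40  30^3=39  30^4=9  30^5=12
  30^6=16  30^7=7  30^8=38  30^9=22  30^10=15  30^11=20
  30^12=41  30^13=26
So 30^13 ≡ 26 (mod 43), giving x = 13.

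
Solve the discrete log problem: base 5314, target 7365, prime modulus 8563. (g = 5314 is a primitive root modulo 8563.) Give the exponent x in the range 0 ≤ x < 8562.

2144

Baby-step giant-step with m = ceil(sqrt(8562)) = 93.
Baby table (5314^j mod 8563 for j=0..92):
  0:1  1:5314  2:6385  3:3284  4:8345  5:6116  6:3839  7:3380
  8:4709  9:2540  10:2272  11:8141  12:998  13:2875  14:1358  15:6366
  16:5074  17:6912  18:3661  19:7981  20:7058  21:272  22:6824  23:6994
  24:2696  25:645  26:2330  27:8085  28:3119  29:4961  30:5840  31:1448
  32:5098  33:6003  34:2767  35:1167  36:1826  37:1485  38:4767  39:2484
  40:4393  41:1664  42:5480  43:6520  44:1382  45:5457  46:4180  47:98
  48:6992  49:631  50:5001  51:4325  52:8521  53:8013  54:5846  55:7643
  56:593  57:18  58:1459  59:3611  60:7734  61:4639  62:7332  63:598
  64:899  65:7695  66:2905  67:6644  68:967  69:838  70:372  71:7318
  72:3269  73:5702  74:4534  75:5957  76:6650  77:7162  78:4896  79:2950
  80:6010  81:5713  82:3047  83:7688  84:8522  85:4764  86:3668  87:2364
  88:375  89:6134  90:5298  91:6991  92:3880
Giant step factor: 5314^(-93) ≡ 1058 (mod 8563).
Scan 7365·1058^i mod 8563 for i = 0, 1, …:
  i=0: 7365   i=1: 8403   i=2: 1980   i=3: 5468
  i=4: 5119   i=5: 4086   i=6: 7236   i=7: 366
  i=8: 1893   i=9: 7615     …   i=22: 4263
  i=23: 6116
Match at i=23, j=5: x = 23·93 + 5 = 2144.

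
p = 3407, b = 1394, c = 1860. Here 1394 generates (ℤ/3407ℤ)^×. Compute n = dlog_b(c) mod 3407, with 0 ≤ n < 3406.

Baby-step giant-step with m = ceil(sqrt(3406)) = 59.
Baby table (1394^j mod 3407 for j=0..58):
  0:1  1:1394  2:1246  3:2761  4:2331  5:2543  6:1662  7:68
  8:2803  9:2960  10:363  11:1786  12:2574  13:585  14:1217  15:3219
  16:267  17:835  18:2203  19:1275  20:2303  21:988  22:844  23:1121
  24:2268  25:3303  26:1525  27:3289  28:2451  29:2880  30:1274  31:909
  32:3149  33:1490  34:2197  35:3132  36:1641  37:1457  38:486  39:2898
  40:2517  41:2895  42:1742  43:2564  44:273  45:2385  46:2865  47:806
  48:2661  49:2618  50:595  51:1529  52:2051  53:621  54:296  55:377
  56:860  57:2983  58:1762
Giant step factor: 1394^(-59) ≡ 2318 (mod 3407).
Scan 1860·2318^i mod 3407 for i = 0, 1, …:
  i=0: 1860   i=1: 1625   i=2: 2015   i=3: 3180
  i=4: 1899   i=5: 38   i=6: 2909   i=7: 609
  i=8: 1164   i=9: 3215     …   i=45: 2860
  i=46: 2865
Match at i=46, j=46: n = 46·59 + 46 = 2760.

2760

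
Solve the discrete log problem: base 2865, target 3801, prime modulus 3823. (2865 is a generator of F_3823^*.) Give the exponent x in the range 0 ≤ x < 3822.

Baby-step giant-step with m = ceil(sqrt(3822)) = 62.
Baby table (2865^j mod 3823 for j=0..61):
  0:1  1:2865  2:244  3:3274  4:2191  5:3672  6:3207  7:1386
  8:2616  9:1760  10:3686  11:1264  12:979  13:2576  14:1850  15:1572
  16:286  17:1268  18:970  19:3552  20:3477  21:2690  22:3505  23:2627
  24:2691  25:2547  26:2871  27:2142  28:915  29:2720  30:1526  31:2301
  32:1513  33:3286  34:2164  35:2777  36:442  37:917  38:804  39:2014
  40:1203  41:2072  42:2984  43:932  44:1726  45:1851  46:614  47:530
  48:719  49:3161  50:3401  51:2861  52:253  53:2298  54:564  55:2554
  56:3811  57:27  58:895  59:2765  60:469  61:1812
Giant step factor: 2865^(-62) ≡ 3236 (mod 3823).
Scan 3801·3236^i mod 3823 for i = 0, 1, …:
  i=0: 3801   i=1: 1445   i=2: 491   i=3: 2331
  i=4: 337   i=5: 977   i=6: 3774   i=7: 2002
  i=8: 2310   i=9: 1195     …   i=38: 1057
  i=39: 2690
Match at i=39, j=21: x = 39·62 + 21 = 2439.

2439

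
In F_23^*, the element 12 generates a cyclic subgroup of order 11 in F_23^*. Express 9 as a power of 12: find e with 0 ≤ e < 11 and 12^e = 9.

6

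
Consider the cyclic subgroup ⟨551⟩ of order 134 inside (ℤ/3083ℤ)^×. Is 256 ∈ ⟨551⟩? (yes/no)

256 ∈ ⟨551⟩ iff 256^134 ≡ 1 (mod 3083), since |⟨551⟩| = 134.
256^134 mod 3083 = 773.
Since 773 ≠ 1, 256 does not lie in the subgroup.

no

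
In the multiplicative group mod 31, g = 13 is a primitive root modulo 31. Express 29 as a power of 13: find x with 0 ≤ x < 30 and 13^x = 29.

9

Successive powers of 13 modulo 31:
  13^0=1  13^1=13  13^2=14  13^3=27  13^4=10  13^5=6
  13^6=16  13^7=22  13^8=7  13^9=29
So 13^9 ≡ 29 (mod 31), giving x = 9.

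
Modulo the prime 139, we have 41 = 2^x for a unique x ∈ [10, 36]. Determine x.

32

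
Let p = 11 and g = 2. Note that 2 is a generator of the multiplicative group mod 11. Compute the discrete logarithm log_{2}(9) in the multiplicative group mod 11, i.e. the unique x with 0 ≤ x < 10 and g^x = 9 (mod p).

Successive powers of 2 modulo 11:
  2^0=1  2^1=2  2^2=4  2^3=8  2^4=5  2^5=10
  2^6=9
So 2^6 ≡ 9 (mod 11), giving x = 6.

6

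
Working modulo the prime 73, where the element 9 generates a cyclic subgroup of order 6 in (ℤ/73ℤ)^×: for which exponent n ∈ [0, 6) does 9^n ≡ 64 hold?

4

Successive powers of 9 modulo 73:
  9^0=1  9^1=9  9^2=8  9^3=72  9^4=64
So 9^4 ≡ 64 (mod 73), giving n = 4.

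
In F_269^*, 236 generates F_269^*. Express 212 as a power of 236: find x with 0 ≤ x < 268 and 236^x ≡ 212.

150

Baby-step giant-step with m = ceil(sqrt(268)) = 17.
Baby table (236^j mod 269 for j=0..16):
  0:1  1:236  2:13  3:109  4:169  5:72  6:45  7:129
  8:47  9:63  10:73  11:12  12:142  13:156  14:232  15:145
  16:57
Giant step factor: 236^(-17) ≡ 135 (mod 269).
Scan 212·135^i mod 269 for i = 0, 1, …:
  i=0: 212   i=1: 106   i=2: 53   i=3: 161
  i=4: 215   i=5: 242   i=6: 121   i=7: 195
  i=8: 232
Match at i=8, j=14: x = 8·17 + 14 = 150.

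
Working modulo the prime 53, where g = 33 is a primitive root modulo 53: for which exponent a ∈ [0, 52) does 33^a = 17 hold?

14

Successive powers of 33 modulo 53:
  33^0=1  33^1=33  33^2=29  33^3=3  33^4=46  33^5=34
  33^6=9  33^7=32  33^8=49  33^9=27  33^10=43  33^11=41
  33^12=28  33^13=23  33^14=17
So 33^14 ≡ 17 (mod 53), giving a = 14.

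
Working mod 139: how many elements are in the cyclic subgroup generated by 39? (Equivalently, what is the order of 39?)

46

The order of 39 must divide p − 1 = 138 = 2 · 3 · 23.
Divisors: 1, 2, 3, 6, 23, 46, 69, 138.
Check each in increasing order: 39^1 ≡ 39;  39^2 ≡ 131;  39^3 ≡ 105;  39^6 ≡ 44;  39^23 ≡ 138;  39^46 ≡ 1.
Smallest exponent giving 1 is 46.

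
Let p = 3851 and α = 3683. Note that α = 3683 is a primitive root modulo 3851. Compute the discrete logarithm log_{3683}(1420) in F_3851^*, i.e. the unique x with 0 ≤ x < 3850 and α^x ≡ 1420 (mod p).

Baby-step giant-step with m = ceil(sqrt(3850)) = 63.
Baby table (3683^j mod 3851 for j=0..62):
  0:1  1:3683  2:1267  3:2800  4:3273  5:829  6:3215  7:2871
  8:2898  9:2213  10:1763  11:343  12:141  13:3269  14:1501  15:1998
  16:3224  17:1359  18:2748  19:456  20:412  21:102  22:2119  23:2151
  24:626  25:2660  26:3687  27:595  28:166  29:2920  30:2368  31:2680
  32:327  33:2829  34:2252  35:2913  36:3544  37:1513  38:3833  39:3024
  40:300  41:3514  42:2702  43:482  44:3746  45:2236  46:1750  47:2527
  48:2925  49:1528  50:1313  51:2774  52:3790  53:2546  54:3584  55:2495
  56:599  57:3345  58:286  59:2015  60:368  61:3643  62:285
Giant step factor: 3683^(-63) ≡ 3350 (mod 3851).
Scan 1420·3350^i mod 3851 for i = 0, 1, …:
  i=0: 1420   i=1: 1015   i=2: 3668   i=3: 3110
  i=4: 1545   i=5: 6   i=6: 845   i=7: 265
  i=8: 2020   i=9: 793     …   i=18: 771
  i=19: 2680
Match at i=19, j=31: x = 19·63 + 31 = 1228.

1228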